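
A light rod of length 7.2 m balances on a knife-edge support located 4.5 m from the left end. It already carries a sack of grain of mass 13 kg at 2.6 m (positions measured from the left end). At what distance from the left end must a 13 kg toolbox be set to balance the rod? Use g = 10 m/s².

x ≈ 6.4 m from the left end

Taking torques about the knife-edge support (at 4.5 m from the left end):
Sack of grain: 13 × 10 = 130 N down at 2.6 m → arm 1.9 m, τ = 130 × 1.9 = 247 N·m counterclockwise.
Net moment of existing loads = 247 N·m counterclockwise.
The toolbox weighs 13 × 10 = 130 N and must supply an equal clockwise moment, so its lever arm about the knife-edge support is 247 / 130 = 1.9 m.
That puts it at 4.5 + 1.9 = 6.4 m from the left end.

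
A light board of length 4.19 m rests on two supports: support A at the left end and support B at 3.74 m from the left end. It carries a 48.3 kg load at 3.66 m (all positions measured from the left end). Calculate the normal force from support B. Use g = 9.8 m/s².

Taking torques about support A:
Load: 48.3 × 9.8 = 473.3 N down at 3.66 m → arm 3.66 m, τ = 473.3 × 3.66 = 1732 N·m clockwise.
Net load moment about support A = 1732 N·m clockwise.
Reaction R at support B is upward at 3.74 m, arm 3.74 m → moment R × 3.74 counterclockwise.
Setting net torque to zero: R × 3.74 = 1732 → R = 463 N.

R_B ≈ 463 N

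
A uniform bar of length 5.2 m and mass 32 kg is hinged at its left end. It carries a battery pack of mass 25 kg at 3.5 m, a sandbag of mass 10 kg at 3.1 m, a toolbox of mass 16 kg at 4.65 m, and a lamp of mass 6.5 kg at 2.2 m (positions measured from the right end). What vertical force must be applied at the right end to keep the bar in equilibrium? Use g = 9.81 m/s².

F ≈ 330 N

About the left end:
Beam weight: 32 × 9.81 = 313.9 N down at 2.6 m → arm 2.6 m, τ = 313.9 × 2.6 = 816.1 N·m clockwise.
Battery pack: 25 × 9.81 = 245.2 N down at 3.5 m → arm 1.7 m, τ = 245.2 × 1.7 = 416.8 N·m clockwise.
Sandbag: 10 × 9.81 = 98.1 N down at 3.1 m → arm 2.1 m, τ = 98.1 × 2.1 = 206 N·m clockwise.
Toolbox: 16 × 9.81 = 157 N down at 4.65 m → arm 0.55 m, τ = 157 × 0.55 = 86.35 N·m clockwise.
Lamp: 6.5 × 9.81 = 63.77 N down at 2.2 m → arm 3 m, τ = 63.77 × 3 = 191.3 N·m clockwise.
Net moment of the loads = 1717 N·m clockwise.
The upward force F acts at the right end, arm 5.2 m, giving F × 5.2 counterclockwise.
Setting net torque to zero: F × 5.2 = 1717 → F = 1717 / 5.2 = 330 N.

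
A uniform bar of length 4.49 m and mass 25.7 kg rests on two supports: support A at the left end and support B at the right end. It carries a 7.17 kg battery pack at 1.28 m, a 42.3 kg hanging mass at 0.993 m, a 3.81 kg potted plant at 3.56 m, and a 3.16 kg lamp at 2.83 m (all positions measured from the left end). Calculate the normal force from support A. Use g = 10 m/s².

Take moments about support B.
Beam weight: 25.7 × 10 = 257 N down at 2.245 m → arm 2.245 m, τ = 257 × 2.245 = 577 N·m counterclockwise.
Battery pack: 7.17 × 10 = 71.7 N down at 1.28 m → arm 3.21 m, τ = 71.7 × 3.21 = 230.2 N·m counterclockwise.
Hanging mass: 42.3 × 10 = 423 N down at 0.993 m → arm 3.497 m, τ = 423 × 3.497 = 1479 N·m counterclockwise.
Potted plant: 3.81 × 10 = 38.1 N down at 3.56 m → arm 0.93 m, τ = 38.1 × 0.93 = 35.43 N·m counterclockwise.
Lamp: 3.16 × 10 = 31.6 N down at 2.83 m → arm 1.66 m, τ = 31.6 × 1.66 = 52.46 N·m counterclockwise.
Net load moment about support B = 2374 N·m counterclockwise.
Reaction R at support A is upward at 0 m, arm 4.49 m → moment R × 4.49 clockwise.
For rotational equilibrium, R × 4.49 = 2374, so R = 529 N.

R_A ≈ 529 N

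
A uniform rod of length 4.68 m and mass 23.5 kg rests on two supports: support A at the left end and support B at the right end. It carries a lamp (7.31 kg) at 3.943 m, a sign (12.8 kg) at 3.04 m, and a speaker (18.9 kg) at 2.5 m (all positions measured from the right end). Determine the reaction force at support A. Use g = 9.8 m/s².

R_A ≈ 356 N

About support B:
Beam weight: 23.5 × 9.8 = 230.3 N down at 2.34 m → arm 2.34 m, τ = 230.3 × 2.34 = 538.9 N·m counterclockwise.
Lamp: 7.31 × 9.8 = 71.64 N down at 3.943 m → arm 3.943 m, τ = 71.64 × 3.943 = 282.5 N·m counterclockwise.
Sign: 12.8 × 9.8 = 125.4 N down at 3.04 m → arm 3.04 m, τ = 125.4 × 3.04 = 381.2 N·m counterclockwise.
Speaker: 18.9 × 9.8 = 185.2 N down at 2.5 m → arm 2.5 m, τ = 185.2 × 2.5 = 463 N·m counterclockwise.
Net load moment about support B = 1666 N·m counterclockwise.
Reaction R at support A is upward at 4.68 m, arm 4.68 m → moment R × 4.68 clockwise.
Balancing moments: R × 4.68 = 1666, giving R = 356 N.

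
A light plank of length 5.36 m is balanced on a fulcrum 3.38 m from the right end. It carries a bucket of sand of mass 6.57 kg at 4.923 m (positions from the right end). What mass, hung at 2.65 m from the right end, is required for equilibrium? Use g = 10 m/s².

Sum moments about the fulcrum (at 3.38 m from the right end) (the support reaction has zero arm there).
Bucket of sand: 6.57 × 10 = 65.7 N down at 4.923 m → arm 1.543 m, τ = 65.7 × 1.543 = 101.4 N·m counterclockwise.
Net moment of known loads = 101.4 N·m counterclockwise.
An unknown mass m at 2.65 m has arm 0.73 m; its moment is m·g·0.73 clockwise.
Balancing moments: m × 10 × 0.73 = 101.4, giving m = 101.4 / (10 × 0.73) = 13.9 kg.

m ≈ 13.9 kg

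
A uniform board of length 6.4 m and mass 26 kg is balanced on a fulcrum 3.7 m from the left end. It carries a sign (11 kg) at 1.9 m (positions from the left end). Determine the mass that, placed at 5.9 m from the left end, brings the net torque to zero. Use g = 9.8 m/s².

m ≈ 14.9 kg

Sum moments about the fulcrum (at 3.7 m from the left end) (the support reaction has zero arm there).
Beam weight: 26 × 9.8 = 254.8 N down at 3.2 m → arm 0.5 m, τ = 254.8 × 0.5 = 127.4 N·m counterclockwise.
Sign: 11 × 9.8 = 107.8 N down at 1.9 m → arm 1.8 m, τ = 107.8 × 1.8 = 194 N·m counterclockwise.
Net moment of known loads = 321.4 N·m counterclockwise.
An unknown mass m at 5.9 m has arm 2.2 m; its moment is m·g·2.2 clockwise.
Setting net torque to zero: m × 9.8 × 2.2 = 321.4 → m = 321.4 / (9.8 × 2.2) = 14.9 kg.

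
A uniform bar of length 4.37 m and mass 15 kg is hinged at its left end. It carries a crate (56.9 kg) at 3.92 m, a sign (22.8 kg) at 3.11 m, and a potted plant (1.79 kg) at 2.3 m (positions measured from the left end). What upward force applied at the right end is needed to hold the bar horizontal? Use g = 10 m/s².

Taking torques about the left end:
Beam weight: 15 × 10 = 150 N down at 2.185 m → arm 2.185 m, τ = 150 × 2.185 = 327.8 N·m clockwise.
Crate: 56.9 × 10 = 569 N down at 3.92 m → arm 3.92 m, τ = 569 × 3.92 = 2230 N·m clockwise.
Sign: 22.8 × 10 = 228 N down at 3.11 m → arm 3.11 m, τ = 228 × 3.11 = 709.1 N·m clockwise.
Potted plant: 1.79 × 10 = 17.9 N down at 2.3 m → arm 2.3 m, τ = 17.9 × 2.3 = 41.17 N·m clockwise.
Net moment of the loads = 3308 N·m clockwise.
The upward force F acts at the right end, arm 4.37 m, giving F × 4.37 counterclockwise.
Balancing moments: F × 4.37 = 3308, giving F = 3308 / 4.37 = 757 N.

F ≈ 757 N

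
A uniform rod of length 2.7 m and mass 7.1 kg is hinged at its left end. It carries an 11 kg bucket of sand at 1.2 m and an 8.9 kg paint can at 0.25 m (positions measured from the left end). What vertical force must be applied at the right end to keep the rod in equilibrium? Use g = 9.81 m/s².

F ≈ 90.9 N

Take moments about the left end.
Beam weight: 7.1 × 9.81 = 69.65 N down at 1.35 m → arm 1.35 m, τ = 69.65 × 1.35 = 94.03 N·m clockwise.
Bucket of sand: 11 × 9.81 = 107.9 N down at 1.2 m → arm 1.2 m, τ = 107.9 × 1.2 = 129.5 N·m clockwise.
Paint can: 8.9 × 9.81 = 87.31 N down at 0.25 m → arm 0.25 m, τ = 87.31 × 0.25 = 21.83 N·m clockwise.
Net moment of the loads = 245.4 N·m clockwise.
The upward force F acts at the right end, arm 2.7 m, giving F × 2.7 counterclockwise.
Στ = 0 ⇒ F × 2.7 = 245.4 ⇒ F = 245.4 / 2.7 = 90.9 N.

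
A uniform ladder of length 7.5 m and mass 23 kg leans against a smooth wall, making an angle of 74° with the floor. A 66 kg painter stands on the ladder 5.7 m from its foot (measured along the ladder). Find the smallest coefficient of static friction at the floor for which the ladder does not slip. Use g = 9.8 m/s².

Choose the foot of the ladder as the axis so the floor normal and friction both act there and drop out.
Ladder weight 23×9.8 = 225.4 N acts at 3.75 m along the ladder; its horizontal arm is 3.75·cos74° = 1.034 m → τ = 233.1 N·m clockwise.
Painter: 66×9.8 = 646.8 N at 5.7 m → arm 1.571 m → τ = 1016 N·m clockwise.
Wall normal N acts horizontally at the top; its moment arm is the height L sinθ = 7.5·sin74° = 7.209 m, counterclockwise.
Setting net torque to zero: N × 7.209 = 1249 → N = 173.3 N.
ΣFx = 0 ⇒ f = N_wall = 173.3 N. ΣFy = 0 ⇒ N_floor = 872.2 N.
μ_min = f / N_floor = 173.3 / 872.2 = 0.199.

μ_min ≈ 0.199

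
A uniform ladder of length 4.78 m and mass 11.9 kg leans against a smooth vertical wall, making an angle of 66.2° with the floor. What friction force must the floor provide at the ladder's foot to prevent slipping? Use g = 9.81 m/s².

Choose the foot of the ladder as the axis so the floor normal and friction both act there and drop out.
Ladder weight 11.9×9.81 = 116.7 N acts at 2.39 m along the ladder; its horizontal arm is 2.39·cos66.2° = 0.9645 m → τ = 112.6 N·m clockwise.
Wall normal N acts horizontally at the top; its moment arm is the height L sinθ = 4.78·sin66.2° = 4.374 m, counterclockwise.
For rotational equilibrium, N × 4.374 = 112.6, so N = 25.7 N.
ΣFx = 0: friction at the foot balances the wall's push, so f = N_wall = 25.7 N.

f ≈ 25.7 N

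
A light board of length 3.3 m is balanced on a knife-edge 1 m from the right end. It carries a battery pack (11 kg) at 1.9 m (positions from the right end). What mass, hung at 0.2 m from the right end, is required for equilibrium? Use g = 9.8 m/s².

m ≈ 12.4 kg

Take moments about the knife-edge (at 1 m from the right end).
Battery pack: 11 × 9.8 = 107.8 N down at 1.9 m → arm 0.9 m, τ = 107.8 × 0.9 = 97.02 N·m counterclockwise.
Net moment of known loads = 97.02 N·m counterclockwise.
An unknown mass m at 0.2 m has arm 0.8 m; its moment is m·g·0.8 clockwise.
Balancing moments: m × 9.8 × 0.8 = 97.02, giving m = 97.02 / (9.8 × 0.8) = 12.4 kg.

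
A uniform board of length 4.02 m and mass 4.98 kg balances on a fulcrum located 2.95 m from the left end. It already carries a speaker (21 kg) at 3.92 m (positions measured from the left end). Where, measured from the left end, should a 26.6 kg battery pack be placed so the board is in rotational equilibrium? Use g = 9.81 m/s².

x ≈ 2.36 m from the left end

Taking torques about the fulcrum (at 2.95 m from the left end):
Beam weight: 4.98 × 9.81 = 48.85 N down at 2.01 m → arm 0.94 m, τ = 48.85 × 0.94 = 45.92 N·m counterclockwise.
Speaker: 21 × 9.81 = 206 N down at 3.92 m → arm 0.97 m, τ = 206 × 0.97 = 199.8 N·m clockwise.
Net moment of existing loads = 153.9 N·m clockwise.
The battery pack weighs 26.6 × 9.81 = 260.9 N and must supply an equal counterclockwise moment, so its lever arm about the fulcrum is 153.9 / 260.9 = 0.59 m.
That puts it at 2.95 − 0.59 = 2.36 m from the left end.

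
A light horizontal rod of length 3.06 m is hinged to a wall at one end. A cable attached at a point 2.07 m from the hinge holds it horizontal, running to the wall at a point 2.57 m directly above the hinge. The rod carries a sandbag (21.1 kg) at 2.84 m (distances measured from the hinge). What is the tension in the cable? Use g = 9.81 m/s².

Take moments about the hinge.
Sandbag: 21.1 × 9.81 = 207 N down at 2.84 m → arm 2.84 m, τ = 207 × 2.84 = 587.9 N·m clockwise.
Total clockwise load moment = 587.9 N·m.
The cable tension T acts at 2.07 m; only its component perpendicular to the rod, T sinθ, produces torque. sinθ = h/√(h²+d²) = 2.57/√(2.57²+2.07²) = 0.7788.
Setting net torque to zero: T × 2.07 × 0.7788 = 587.9 → T = 587.9 / 1.612 = 365 N.

T ≈ 365 N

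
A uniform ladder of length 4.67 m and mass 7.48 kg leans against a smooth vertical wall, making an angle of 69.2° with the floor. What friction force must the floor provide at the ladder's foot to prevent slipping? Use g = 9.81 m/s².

Taking torques about the foot of the ladder:
Ladder weight 7.48×9.81 = 73.38 N acts at 2.335 m along the ladder; its horizontal arm is 2.335·cos69.2° = 0.8292 m → τ = 60.85 N·m clockwise.
Wall normal N acts horizontally at the top; its moment arm is the height L sinθ = 4.67·sin69.2° = 4.366 m, counterclockwise.
Balancing moments: N × 4.366 = 60.85, giving N = 13.9 N.
ΣFx = 0: friction at the foot balances the wall's push, so f = N_wall = 13.9 N.

f ≈ 13.9 N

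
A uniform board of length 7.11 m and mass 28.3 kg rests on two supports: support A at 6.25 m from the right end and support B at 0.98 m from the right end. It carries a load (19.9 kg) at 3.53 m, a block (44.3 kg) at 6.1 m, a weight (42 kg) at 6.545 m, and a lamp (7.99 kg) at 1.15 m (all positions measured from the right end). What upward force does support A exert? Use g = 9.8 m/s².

Choose support B as the axis so its reaction then has zero moment arm.
Beam weight: 28.3 × 9.8 = 277.3 N down at 3.555 m → arm 2.575 m, τ = 277.3 × 2.575 = 714 N·m counterclockwise.
Load: 19.9 × 9.8 = 195 N down at 3.53 m → arm 2.55 m, τ = 195 × 2.55 = 497.2 N·m counterclockwise.
Block: 44.3 × 9.8 = 434.1 N down at 6.1 m → arm 5.12 m, τ = 434.1 × 5.12 = 2223 N·m counterclockwise.
Weight: 42 × 9.8 = 411.6 N down at 6.545 m → arm 5.565 m, τ = 411.6 × 5.565 = 2291 N·m counterclockwise.
Lamp: 7.99 × 9.8 = 78.3 N down at 1.15 m → arm 0.17 m, τ = 78.3 × 0.17 = 13.31 N·m counterclockwise.
Net load moment about support B = 5739 N·m counterclockwise.
Reaction R at support A is upward at 6.25 m, arm 5.27 m → moment R × 5.27 clockwise.
Setting net torque to zero: R × 5.27 = 5739 → R = 1090 N.

R_A ≈ 1090 N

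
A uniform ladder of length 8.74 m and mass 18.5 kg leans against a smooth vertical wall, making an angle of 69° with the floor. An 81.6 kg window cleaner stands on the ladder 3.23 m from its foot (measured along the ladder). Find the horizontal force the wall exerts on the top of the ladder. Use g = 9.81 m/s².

N_wall ≈ 148 N

Sum moments about the foot of the ladder (the floor normal and friction both act there and drop out).
Ladder weight 18.5×9.81 = 181.5 N acts at 4.37 m along the ladder; its horizontal arm is 4.37·cos69° = 1.566 m → τ = 284.2 N·m clockwise.
Window cleaner: 81.6×9.81 = 800.5 N at 3.23 m → arm 1.158 m → τ = 927 N·m clockwise.
Wall normal N acts horizontally at the top; its moment arm is the height L sinθ = 8.74·sin69° = 8.159 m, counterclockwise.
Στ = 0 ⇒ N × 8.159 = 1211 ⇒ N = 148 N.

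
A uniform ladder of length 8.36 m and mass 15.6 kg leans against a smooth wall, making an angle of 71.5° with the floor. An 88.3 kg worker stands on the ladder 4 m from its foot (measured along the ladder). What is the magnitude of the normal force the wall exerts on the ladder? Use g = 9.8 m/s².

N_wall ≈ 164 N

Sum moments about the foot of the ladder (the floor normal and friction both act there and drop out).
Ladder weight 15.6×9.8 = 152.9 N acts at 4.18 m along the ladder; its horizontal arm is 4.18·cos71.5° = 1.326 m → τ = 202.7 N·m clockwise.
Worker: 88.3×9.8 = 865.3 N at 4 m → arm 1.269 m → τ = 1098 N·m clockwise.
Wall normal N acts horizontally at the top; its moment arm is the height L sinθ = 8.36·sin71.5° = 7.928 m, counterclockwise.
For rotational equilibrium, N × 7.928 = 1301, so N = 164 N.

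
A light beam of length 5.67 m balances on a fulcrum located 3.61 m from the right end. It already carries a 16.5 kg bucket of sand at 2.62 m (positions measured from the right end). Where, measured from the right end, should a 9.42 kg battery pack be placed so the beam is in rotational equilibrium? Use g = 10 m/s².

Choose the fulcrum (at 3.61 m from the right end) as the axis so the support reaction has zero arm there.
Bucket of sand: 16.5 × 10 = 165 N down at 2.62 m → arm 0.99 m, τ = 165 × 0.99 = 163.3 N·m clockwise.
Net moment of existing loads = 163.3 N·m clockwise.
The battery pack weighs 9.42 × 10 = 94.2 N and must supply an equal counterclockwise moment, so its lever arm about the fulcrum is 163.3 / 94.2 = 1.73 m.
That puts it at 3.61 + 1.73 = 5.34 m from the right end.

x ≈ 5.34 m from the right end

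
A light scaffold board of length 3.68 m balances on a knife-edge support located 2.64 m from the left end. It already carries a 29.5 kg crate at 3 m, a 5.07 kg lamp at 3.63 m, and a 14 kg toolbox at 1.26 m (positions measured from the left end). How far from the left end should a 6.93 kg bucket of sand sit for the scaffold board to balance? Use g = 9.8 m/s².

Take moments about the knife-edge support (at 2.64 m from the left end).
Crate: 29.5 × 9.8 = 289.1 N down at 3 m → arm 0.36 m, τ = 289.1 × 0.36 = 104.1 N·m clockwise.
Lamp: 5.07 × 9.8 = 49.69 N down at 3.63 m → arm 0.99 m, τ = 49.69 × 0.99 = 49.19 N·m clockwise.
Toolbox: 14 × 9.8 = 137.2 N down at 1.26 m → arm 1.38 m, τ = 137.2 × 1.38 = 189.3 N·m counterclockwise.
Net moment of existing loads = 36.01 N·m counterclockwise.
The bucket of sand weighs 6.93 × 9.8 = 67.91 N and must supply an equal clockwise moment, so its lever arm about the knife-edge support is 36.01 / 67.91 = 0.53 m.
That puts it at 2.64 + 0.53 = 3.17 m from the left end.

x ≈ 3.17 m from the left end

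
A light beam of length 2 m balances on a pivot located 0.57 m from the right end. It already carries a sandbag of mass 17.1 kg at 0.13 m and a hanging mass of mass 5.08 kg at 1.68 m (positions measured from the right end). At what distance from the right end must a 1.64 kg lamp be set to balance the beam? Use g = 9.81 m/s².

Take moments about the pivot (at 0.57 m from the right end).
Sandbag: 17.1 × 9.81 = 167.8 N down at 0.13 m → arm 0.44 m, τ = 167.8 × 0.44 = 73.83 N·m clockwise.
Hanging mass: 5.08 × 9.81 = 49.83 N down at 1.68 m → arm 1.11 m, τ = 49.83 × 1.11 = 55.31 N·m counterclockwise.
Net moment of existing loads = 18.52 N·m clockwise.
The lamp weighs 1.64 × 9.81 = 16.09 N and must supply an equal counterclockwise moment, so its lever arm about the pivot is 18.52 / 16.09 = 1.15 m.
That puts it at 0.57 + 1.15 = 1.72 m from the right end.

x ≈ 1.72 m from the right end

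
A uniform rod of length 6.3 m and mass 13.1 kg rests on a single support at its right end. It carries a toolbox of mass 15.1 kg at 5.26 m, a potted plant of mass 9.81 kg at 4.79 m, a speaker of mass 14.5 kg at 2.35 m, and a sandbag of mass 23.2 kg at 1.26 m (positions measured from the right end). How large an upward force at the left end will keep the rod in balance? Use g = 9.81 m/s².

Taking torques about the right end:
Beam weight: 13.1 × 9.81 = 128.5 N down at 3.15 m → arm 3.15 m, τ = 128.5 × 3.15 = 404.8 N·m counterclockwise.
Toolbox: 15.1 × 9.81 = 148.1 N down at 5.26 m → arm 5.26 m, τ = 148.1 × 5.26 = 779 N·m counterclockwise.
Potted plant: 9.81 × 9.81 = 96.24 N down at 4.79 m → arm 4.79 m, τ = 96.24 × 4.79 = 461 N·m counterclockwise.
Speaker: 14.5 × 9.81 = 142.2 N down at 2.35 m → arm 2.35 m, τ = 142.2 × 2.35 = 334.2 N·m counterclockwise.
Sandbag: 23.2 × 9.81 = 227.6 N down at 1.26 m → arm 1.26 m, τ = 227.6 × 1.26 = 286.8 N·m counterclockwise.
Net moment of the loads = 2266 N·m counterclockwise.
The upward force F acts at the left end, arm 6.3 m, giving F × 6.3 clockwise.
Setting net torque to zero: F × 6.3 = 2266 → F = 2266 / 6.3 = 360 N.

F ≈ 360 N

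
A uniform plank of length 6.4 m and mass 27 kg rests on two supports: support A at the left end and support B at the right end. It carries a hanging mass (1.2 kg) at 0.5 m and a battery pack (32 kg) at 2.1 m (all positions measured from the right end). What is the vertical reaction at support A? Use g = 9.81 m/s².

Take moments about support B.
Beam weight: 27 × 9.81 = 264.9 N down at 3.2 m → arm 3.2 m, τ = 264.9 × 3.2 = 847.7 N·m counterclockwise.
Hanging mass: 1.2 × 9.81 = 11.77 N down at 0.5 m → arm 0.5 m, τ = 11.77 × 0.5 = 5.885 N·m counterclockwise.
Battery pack: 32 × 9.81 = 313.9 N down at 2.1 m → arm 2.1 m, τ = 313.9 × 2.1 = 659.2 N·m counterclockwise.
Net load moment about support B = 1513 N·m counterclockwise.
Reaction R at support A is upward at 6.4 m, arm 6.4 m → moment R × 6.4 clockwise.
Setting net torque to zero: R × 6.4 = 1513 → R = 236 N.

R_A ≈ 236 N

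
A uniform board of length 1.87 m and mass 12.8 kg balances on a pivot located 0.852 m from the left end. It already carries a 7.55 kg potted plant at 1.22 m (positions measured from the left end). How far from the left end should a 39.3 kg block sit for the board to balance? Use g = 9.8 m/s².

x ≈ 0.754 m from the left end

Sum moments about the pivot (at 0.852 m from the left end) (the support reaction has zero arm there).
Beam weight: 12.8 × 9.8 = 125.4 N down at 0.935 m → arm 0.083 m, τ = 125.4 × 0.083 = 10.41 N·m clockwise.
Potted plant: 7.55 × 9.8 = 73.99 N down at 1.22 m → arm 0.368 m, τ = 73.99 × 0.368 = 27.23 N·m clockwise.
Net moment of existing loads = 37.64 N·m clockwise.
The block weighs 39.3 × 9.8 = 385.1 N and must supply an equal counterclockwise moment, so its lever arm about the pivot is 37.64 / 385.1 = 0.0977 m.
That puts it at 0.852 − 0.0977 = 0.754 m from the left end.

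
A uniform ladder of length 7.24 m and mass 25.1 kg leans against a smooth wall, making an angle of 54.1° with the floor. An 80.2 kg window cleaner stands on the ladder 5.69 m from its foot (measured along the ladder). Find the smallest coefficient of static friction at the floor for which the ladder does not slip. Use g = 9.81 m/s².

μ_min ≈ 0.52

Choose the foot of the ladder as the axis so the floor normal and friction both act there and drop out.
Ladder weight 25.1×9.81 = 246.2 N acts at 3.62 m along the ladder; its horizontal arm is 3.62·cos54.1° = 2.123 m → τ = 522.7 N·m clockwise.
Window cleaner: 80.2×9.81 = 786.8 N at 5.69 m → arm 3.336 m → τ = 2625 N·m clockwise.
Wall normal N acts horizontally at the top; its moment arm is the height L sinθ = 7.24·sin54.1° = 5.865 m, counterclockwise.
Balancing moments: N × 5.865 = 3148, giving N = 536.7 N.
ΣFx = 0 ⇒ f = N_wall = 536.7 N. ΣFy = 0 ⇒ N_floor = 1033 N.
μ_min = f / N_floor = 536.7 / 1033 = 0.52.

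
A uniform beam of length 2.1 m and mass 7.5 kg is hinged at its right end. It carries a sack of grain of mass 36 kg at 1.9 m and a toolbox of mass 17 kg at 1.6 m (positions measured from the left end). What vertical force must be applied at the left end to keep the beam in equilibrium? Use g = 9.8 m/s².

Taking torques about the right end:
Beam weight: 7.5 × 9.8 = 73.5 N down at 1.05 m → arm 1.05 m, τ = 73.5 × 1.05 = 77.17 N·m counterclockwise.
Sack of grain: 36 × 9.8 = 352.8 N down at 1.9 m → arm 0.2 m, τ = 352.8 × 0.2 = 70.56 N·m counterclockwise.
Toolbox: 17 × 9.8 = 166.6 N down at 1.6 m → arm 0.5 m, τ = 166.6 × 0.5 = 83.3 N·m counterclockwise.
Net moment of the loads = 231 N·m counterclockwise.
The upward force F acts at the left end, arm 2.1 m, giving F × 2.1 clockwise.
For rotational equilibrium, F × 2.1 = 231, so F = 231 / 2.1 = 110 N.

F ≈ 110 N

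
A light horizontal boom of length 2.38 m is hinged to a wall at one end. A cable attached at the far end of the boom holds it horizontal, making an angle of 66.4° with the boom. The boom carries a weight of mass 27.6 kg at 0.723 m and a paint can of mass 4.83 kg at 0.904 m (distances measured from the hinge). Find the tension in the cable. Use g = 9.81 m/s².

T ≈ 109 N

Take moments about the hinge.
Weight: 27.6 × 9.81 = 270.8 N down at 0.723 m → arm 0.723 m, τ = 270.8 × 0.723 = 195.8 N·m clockwise.
Paint can: 4.83 × 9.81 = 47.38 N down at 0.904 m → arm 0.904 m, τ = 47.38 × 0.904 = 42.83 N·m clockwise.
Total clockwise load moment = 238.6 N·m.
The cable tension T acts at 2.38 m; only its component perpendicular to the boom, T sinθ, produces torque. sin 66.4° = 0.9164.
Στ = 0 ⇒ T × 2.38 × 0.9164 = 238.6 ⇒ T = 238.6 / 2.181 = 109 N.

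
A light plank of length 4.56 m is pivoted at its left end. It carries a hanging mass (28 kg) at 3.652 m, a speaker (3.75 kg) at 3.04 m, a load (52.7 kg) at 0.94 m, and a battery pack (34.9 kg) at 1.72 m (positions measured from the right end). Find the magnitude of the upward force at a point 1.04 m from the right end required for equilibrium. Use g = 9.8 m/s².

Taking torques about the left end:
Hanging mass: 28 × 9.8 = 274.4 N down at 3.652 m → arm 0.908 m, τ = 274.4 × 0.908 = 249.2 N·m clockwise.
Speaker: 3.75 × 9.8 = 36.75 N down at 3.04 m → arm 1.52 m, τ = 36.75 × 1.52 = 55.86 N·m clockwise.
Load: 52.7 × 9.8 = 516.5 N down at 0.94 m → arm 3.62 m, τ = 516.5 × 3.62 = 1870 N·m clockwise.
Battery pack: 34.9 × 9.8 = 342 N down at 1.72 m → arm 2.84 m, τ = 342 × 2.84 = 971.3 N·m clockwise.
Net moment of the loads = 3146 N·m clockwise.
The upward force F acts at a point 1.04 m from the right end, arm 3.52 m, giving F × 3.52 counterclockwise.
Στ = 0 ⇒ F × 3.52 = 3146 ⇒ F = 3146 / 3.52 = 894 N.

F ≈ 894 N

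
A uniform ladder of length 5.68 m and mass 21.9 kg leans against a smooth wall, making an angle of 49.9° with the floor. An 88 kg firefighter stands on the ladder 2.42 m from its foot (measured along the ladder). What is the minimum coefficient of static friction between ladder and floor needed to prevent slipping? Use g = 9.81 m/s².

μ_min ≈ 0.371

Sum moments about the foot of the ladder (the floor normal and friction both act there and drop out).
Ladder weight 21.9×9.81 = 214.8 N acts at 2.84 m along the ladder; its horizontal arm is 2.84·cos49.9° = 1.829 m → τ = 392.9 N·m clockwise.
Firefighter: 88×9.81 = 863.3 N at 2.42 m → arm 1.559 m → τ = 1346 N·m clockwise.
Wall normal N acts horizontally at the top; its moment arm is the height L sinθ = 5.68·sin49.9° = 4.345 m, counterclockwise.
Balancing moments: N × 4.345 = 1739, giving N = 400.2 N.
ΣFx = 0 ⇒ f = N_wall = 400.2 N. ΣFy = 0 ⇒ N_floor = 1078 N.
μ_min = f / N_floor = 400.2 / 1078 = 0.371.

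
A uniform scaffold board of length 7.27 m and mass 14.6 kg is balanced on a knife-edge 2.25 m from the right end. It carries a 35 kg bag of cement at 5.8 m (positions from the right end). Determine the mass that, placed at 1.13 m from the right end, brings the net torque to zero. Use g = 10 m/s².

m ≈ 129 kg

Sum moments about the knife-edge (at 2.25 m from the right end) (the support reaction has zero arm there).
Beam weight: 14.6 × 10 = 146 N down at 3.635 m → arm 1.385 m, τ = 146 × 1.385 = 202.2 N·m counterclockwise.
Bag of cement: 35 × 10 = 350 N down at 5.8 m → arm 3.55 m, τ = 350 × 3.55 = 1242 N·m counterclockwise.
Net moment of known loads = 1444 N·m counterclockwise.
An unknown mass m at 1.13 m has arm 1.12 m; its moment is m·g·1.12 clockwise.
Balancing moments: m × 10 × 1.12 = 1444, giving m = 1444 / (10 × 1.12) = 129 kg.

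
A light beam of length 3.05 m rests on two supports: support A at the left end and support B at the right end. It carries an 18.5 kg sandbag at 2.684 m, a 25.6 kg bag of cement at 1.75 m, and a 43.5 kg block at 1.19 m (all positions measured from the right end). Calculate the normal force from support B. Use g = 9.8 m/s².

Taking torques about support A:
Sandbag: 18.5 × 9.8 = 181.3 N down at 2.684 m → arm 0.366 m, τ = 181.3 × 0.366 = 66.36 N·m clockwise.
Bag of cement: 25.6 × 9.8 = 250.9 N down at 1.75 m → arm 1.3 m, τ = 250.9 × 1.3 = 326.2 N·m clockwise.
Block: 43.5 × 9.8 = 426.3 N down at 1.19 m → arm 1.86 m, τ = 426.3 × 1.86 = 792.9 N·m clockwise.
Net load moment about support A = 1185 N·m clockwise.
Reaction R at support B is upward at 0 m, arm 3.05 m → moment R × 3.05 counterclockwise.
Στ = 0 ⇒ R × 3.05 = 1185 ⇒ R = 389 N.

R_B ≈ 389 N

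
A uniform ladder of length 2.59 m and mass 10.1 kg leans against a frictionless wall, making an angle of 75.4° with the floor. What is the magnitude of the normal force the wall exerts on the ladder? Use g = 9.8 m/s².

N_wall ≈ 12.9 N

Take moments about the foot of the ladder.
Ladder weight 10.1×9.8 = 98.98 N acts at 1.295 m along the ladder; its horizontal arm is 1.295·cos75.4° = 0.3264 m → τ = 32.31 N·m clockwise.
Wall normal N acts horizontally at the top; its moment arm is the height L sinθ = 2.59·sin75.4° = 2.506 m, counterclockwise.
Setting net torque to zero: N × 2.506 = 32.31 → N = 12.9 N.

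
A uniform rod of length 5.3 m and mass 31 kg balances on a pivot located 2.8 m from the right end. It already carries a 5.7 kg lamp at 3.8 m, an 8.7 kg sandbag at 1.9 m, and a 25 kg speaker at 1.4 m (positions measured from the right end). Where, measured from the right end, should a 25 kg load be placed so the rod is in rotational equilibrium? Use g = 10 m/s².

About the pivot (at 2.8 m from the right end):
Beam weight: 31 × 10 = 310 N down at 2.65 m → arm 0.15 m, τ = 310 × 0.15 = 46.5 N·m clockwise.
Lamp: 5.7 × 10 = 57 N down at 3.8 m → arm 1 m, τ = 57 × 1 = 57 N·m counterclockwise.
Sandbag: 8.7 × 10 = 87 N down at 1.9 m → arm 0.9 m, τ = 87 × 0.9 = 78.3 N·m clockwise.
Speaker: 25 × 10 = 250 N down at 1.4 m → arm 1.4 m, τ = 250 × 1.4 = 350 N·m clockwise.
Net moment of existing loads = 417.8 N·m clockwise.
The load weighs 25 × 10 = 250 N and must supply an equal counterclockwise moment, so its lever arm about the pivot is 417.8 / 250 = 1.67 m.
That puts it at 2.8 + 1.67 = 4.47 m from the right end.

x ≈ 4.47 m from the right end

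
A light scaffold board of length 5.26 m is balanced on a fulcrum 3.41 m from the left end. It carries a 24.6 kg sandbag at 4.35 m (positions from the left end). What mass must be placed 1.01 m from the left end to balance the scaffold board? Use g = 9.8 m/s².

Sum moments about the fulcrum (at 3.41 m from the left end) (the support reaction has zero arm there).
Sandbag: 24.6 × 9.8 = 241.1 N down at 4.35 m → arm 0.94 m, τ = 241.1 × 0.94 = 226.6 N·m clockwise.
Net moment of known loads = 226.6 N·m clockwise.
An unknown mass m at 1.01 m has arm 2.4 m; its moment is m·g·2.4 counterclockwise.
Στ = 0 ⇒ m × 9.8 × 2.4 = 226.6 ⇒ m = 226.6 / (9.8 × 2.4) = 9.63 kg.

m ≈ 9.63 kg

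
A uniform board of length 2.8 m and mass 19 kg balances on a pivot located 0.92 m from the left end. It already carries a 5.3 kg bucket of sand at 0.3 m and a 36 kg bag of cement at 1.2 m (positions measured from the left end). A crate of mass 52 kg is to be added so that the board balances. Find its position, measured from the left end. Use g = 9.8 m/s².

x ≈ 0.614 m from the left end

Sum moments about the pivot (at 0.92 m from the left end) (the support reaction has zero arm there).
Beam weight: 19 × 9.8 = 186.2 N down at 1.4 m → arm 0.48 m, τ = 186.2 × 0.48 = 89.38 N·m clockwise.
Bucket of sand: 5.3 × 9.8 = 51.94 N down at 0.3 m → arm 0.62 m, τ = 51.94 × 0.62 = 32.2 N·m counterclockwise.
Bag of cement: 36 × 9.8 = 352.8 N down at 1.2 m → arm 0.28 m, τ = 352.8 × 0.28 = 98.78 N·m clockwise.
Net moment of existing loads = 156 N·m clockwise.
The crate weighs 52 × 9.8 = 509.6 N and must supply an equal counterclockwise moment, so its lever arm about the pivot is 156 / 509.6 = 0.306 m.
That puts it at 0.92 − 0.306 = 0.614 m from the left end.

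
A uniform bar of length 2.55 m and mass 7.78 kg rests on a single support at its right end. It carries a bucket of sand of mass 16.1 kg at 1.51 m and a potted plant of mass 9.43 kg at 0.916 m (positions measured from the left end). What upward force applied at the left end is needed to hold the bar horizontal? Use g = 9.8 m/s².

F ≈ 162 N

Take moments about the right end.
Beam weight: 7.78 × 9.8 = 76.24 N down at 1.275 m → arm 1.275 m, τ = 76.24 × 1.275 = 97.21 N·m counterclockwise.
Bucket of sand: 16.1 × 9.8 = 157.8 N down at 1.51 m → arm 1.04 m, τ = 157.8 × 1.04 = 164.1 N·m counterclockwise.
Potted plant: 9.43 × 9.8 = 92.41 N down at 0.916 m → arm 1.634 m, τ = 92.41 × 1.634 = 151 N·m counterclockwise.
Net moment of the loads = 412.3 N·m counterclockwise.
The upward force F acts at the left end, arm 2.55 m, giving F × 2.55 clockwise.
Στ = 0 ⇒ F × 2.55 = 412.3 ⇒ F = 412.3 / 2.55 = 162 N.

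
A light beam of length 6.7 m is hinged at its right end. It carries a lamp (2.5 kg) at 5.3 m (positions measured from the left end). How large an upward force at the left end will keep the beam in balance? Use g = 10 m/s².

F ≈ 5.22 N

Taking torques about the right end:
Lamp: 2.5 × 10 = 25 N down at 5.3 m → arm 1.4 m, τ = 25 × 1.4 = 35 N·m counterclockwise.
Net moment of the loads = 35 N·m counterclockwise.
The upward force F acts at the left end, arm 6.7 m, giving F × 6.7 clockwise.
For rotational equilibrium, F × 6.7 = 35, so F = 35 / 6.7 = 5.22 N.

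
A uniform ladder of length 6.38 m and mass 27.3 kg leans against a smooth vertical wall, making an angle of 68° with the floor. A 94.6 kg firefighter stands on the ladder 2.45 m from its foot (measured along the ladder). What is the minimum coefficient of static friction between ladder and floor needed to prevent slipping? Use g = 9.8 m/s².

μ_min ≈ 0.166

About the foot of the ladder:
Ladder weight 27.3×9.8 = 267.5 N acts at 3.19 m along the ladder; its horizontal arm is 3.19·cos68° = 1.195 m → τ = 319.7 N·m clockwise.
Firefighter: 94.6×9.8 = 927.1 N at 2.45 m → arm 0.9178 m → τ = 850.9 N·m clockwise.
Wall normal N acts horizontally at the top; its moment arm is the height L sinθ = 6.38·sin68° = 5.915 m, counterclockwise.
For rotational equilibrium, N × 5.915 = 1171, so N = 198 N.
ΣFx = 0 ⇒ f = N_wall = 198 N. ΣFy = 0 ⇒ N_floor = 1195 N.
μ_min = f / N_floor = 198 / 1195 = 0.166.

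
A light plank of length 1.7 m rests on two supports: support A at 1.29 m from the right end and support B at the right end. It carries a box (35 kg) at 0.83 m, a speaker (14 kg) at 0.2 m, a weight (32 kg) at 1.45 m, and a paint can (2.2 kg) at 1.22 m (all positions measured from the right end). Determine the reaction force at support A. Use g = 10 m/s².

Sum moments about support B (its reaction then has zero moment arm).
Box: 35 × 10 = 350 N down at 0.83 m → arm 0.83 m, τ = 350 × 0.83 = 290.5 N·m counterclockwise.
Speaker: 14 × 10 = 140 N down at 0.2 m → arm 0.2 m, τ = 140 × 0.2 = 28 N·m counterclockwise.
Weight: 32 × 10 = 320 N down at 1.45 m → arm 1.45 m, τ = 320 × 1.45 = 464 N·m counterclockwise.
Paint can: 2.2 × 10 = 22 N down at 1.22 m → arm 1.22 m, τ = 22 × 1.22 = 26.84 N·m counterclockwise.
Net load moment about support B = 809.3 N·m counterclockwise.
Reaction R at support A is upward at 1.29 m, arm 1.29 m → moment R × 1.29 clockwise.
Balancing moments: R × 1.29 = 809.3, giving R = 627 N.

R_A ≈ 627 N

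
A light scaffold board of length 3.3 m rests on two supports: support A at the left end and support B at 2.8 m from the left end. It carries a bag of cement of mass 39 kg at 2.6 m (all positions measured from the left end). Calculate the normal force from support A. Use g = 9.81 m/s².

Sum moments about support B (its reaction then has zero moment arm).
Bag of cement: 39 × 9.81 = 382.6 N down at 2.6 m → arm 0.2 m, τ = 382.6 × 0.2 = 76.52 N·m counterclockwise.
Net load moment about support B = 76.52 N·m counterclockwise.
Reaction R at support A is upward at 0 m, arm 2.8 m → moment R × 2.8 clockwise.
Setting net torque to zero: R × 2.8 = 76.52 → R = 27.3 N.

R_A ≈ 27.3 N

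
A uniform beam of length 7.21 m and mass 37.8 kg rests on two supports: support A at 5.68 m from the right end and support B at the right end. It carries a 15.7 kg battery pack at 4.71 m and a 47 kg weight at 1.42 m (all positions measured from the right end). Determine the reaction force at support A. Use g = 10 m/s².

Sum moments about support B (its reaction then has zero moment arm).
Beam weight: 37.8 × 10 = 378 N down at 3.605 m → arm 3.605 m, τ = 378 × 3.605 = 1363 N·m counterclockwise.
Battery pack: 15.7 × 10 = 157 N down at 4.71 m → arm 4.71 m, τ = 157 × 4.71 = 739.5 N·m counterclockwise.
Weight: 47 × 10 = 470 N down at 1.42 m → arm 1.42 m, τ = 470 × 1.42 = 667.4 N·m counterclockwise.
Net load moment about support B = 2770 N·m counterclockwise.
Reaction R at support A is upward at 5.68 m, arm 5.68 m → moment R × 5.68 clockwise.
Setting net torque to zero: R × 5.68 = 2770 → R = 488 N.

R_A ≈ 488 N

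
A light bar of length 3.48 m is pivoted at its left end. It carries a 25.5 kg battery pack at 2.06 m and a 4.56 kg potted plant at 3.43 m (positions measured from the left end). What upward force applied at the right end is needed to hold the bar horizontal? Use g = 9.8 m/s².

About the left end:
Battery pack: 25.5 × 9.8 = 249.9 N down at 2.06 m → arm 2.06 m, τ = 249.9 × 2.06 = 514.8 N·m clockwise.
Potted plant: 4.56 × 9.8 = 44.69 N down at 3.43 m → arm 3.43 m, τ = 44.69 × 3.43 = 153.3 N·m clockwise.
Net moment of the loads = 668.1 N·m clockwise.
The upward force F acts at the right end, arm 3.48 m, giving F × 3.48 counterclockwise.
For rotational equilibrium, F × 3.48 = 668.1, so F = 668.1 / 3.48 = 192 N.

F ≈ 192 N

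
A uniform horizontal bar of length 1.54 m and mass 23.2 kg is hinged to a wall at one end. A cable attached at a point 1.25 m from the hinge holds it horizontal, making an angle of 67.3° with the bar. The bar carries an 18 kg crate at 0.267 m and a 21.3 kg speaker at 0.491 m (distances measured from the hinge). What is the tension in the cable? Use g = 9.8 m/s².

T ≈ 282 N

Taking torques about the hinge:
Beam weight: 23.2 × 9.8 = 227.4 N down at 0.77 m → arm 0.77 m, τ = 227.4 × 0.77 = 175.1 N·m clockwise.
Crate: 18 × 9.8 = 176.4 N down at 0.267 m → arm 0.267 m, τ = 176.4 × 0.267 = 47.1 N·m clockwise.
Speaker: 21.3 × 9.8 = 208.7 N down at 0.491 m → arm 0.491 m, τ = 208.7 × 0.491 = 102.5 N·m clockwise.
Total clockwise load moment = 324.7 N·m.
The cable tension T acts at 1.25 m; only its component perpendicular to the bar, T sinθ, produces torque. sin 67.3° = 0.9225.
Στ = 0 ⇒ T × 1.25 × 0.9225 = 324.7 ⇒ T = 324.7 / 1.153 = 282 N.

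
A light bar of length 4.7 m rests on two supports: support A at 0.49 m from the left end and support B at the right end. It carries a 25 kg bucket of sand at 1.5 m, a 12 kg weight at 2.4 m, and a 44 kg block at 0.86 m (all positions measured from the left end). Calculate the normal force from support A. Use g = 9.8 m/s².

Choose support B as the axis so its reaction then has zero moment arm.
Bucket of sand: 25 × 9.8 = 245 N down at 1.5 m → arm 3.2 m, τ = 245 × 3.2 = 784 N·m counterclockwise.
Weight: 12 × 9.8 = 117.6 N down at 2.4 m → arm 2.3 m, τ = 117.6 × 2.3 = 270.5 N·m counterclockwise.
Block: 44 × 9.8 = 431.2 N down at 0.86 m → arm 3.84 m, τ = 431.2 × 3.84 = 1656 N·m counterclockwise.
Net load moment about support B = 2710 N·m counterclockwise.
Reaction R at support A is upward at 0.49 m, arm 4.21 m → moment R × 4.21 clockwise.
Setting net torque to zero: R × 4.21 = 2710 → R = 644 N.

R_A ≈ 644 N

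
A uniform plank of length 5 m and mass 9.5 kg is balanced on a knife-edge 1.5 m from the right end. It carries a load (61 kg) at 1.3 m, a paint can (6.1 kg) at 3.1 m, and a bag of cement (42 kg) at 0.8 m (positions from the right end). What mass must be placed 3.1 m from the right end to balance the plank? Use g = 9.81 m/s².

Sum moments about the knife-edge (at 1.5 m from the right end) (the support reaction has zero arm there).
Beam weight: 9.5 × 9.81 = 93.2 N down at 2.5 m → arm 1 m, τ = 93.2 × 1 = 93.2 N·m counterclockwise.
Load: 61 × 9.81 = 598.4 N down at 1.3 m → arm 0.2 m, τ = 598.4 × 0.2 = 119.7 N·m clockwise.
Paint can: 6.1 × 9.81 = 59.84 N down at 3.1 m → arm 1.6 m, τ = 59.84 × 1.6 = 95.74 N·m counterclockwise.
Bag of cement: 42 × 9.81 = 412 N down at 0.8 m → arm 0.7 m, τ = 412 × 0.7 = 288.4 N·m clockwise.
Net moment of known loads = 219.2 N·m clockwise.
An unknown mass m at 3.1 m has arm 1.6 m; its moment is m·g·1.6 counterclockwise.
Balancing moments: m × 9.81 × 1.6 = 219.2, giving m = 219.2 / (9.81 × 1.6) = 14 kg.

m ≈ 14 kg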